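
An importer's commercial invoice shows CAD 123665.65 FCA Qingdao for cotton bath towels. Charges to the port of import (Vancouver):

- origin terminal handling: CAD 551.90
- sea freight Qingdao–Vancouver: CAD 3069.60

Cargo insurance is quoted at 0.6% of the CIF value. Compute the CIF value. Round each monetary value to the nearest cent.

Let C be the CIF value. C = FCA price + pre-shipment costs + freight + 0.6% × C
C − 0.6% × C = 123665.65 + 551.90 + 3069.60
0.994 × C = 127287.15
C = 127287.15 / 0.994 = 128055.48
Insurance premium = 0.6% × 128055.48 = 768.33

CIF value: CAD 128055.48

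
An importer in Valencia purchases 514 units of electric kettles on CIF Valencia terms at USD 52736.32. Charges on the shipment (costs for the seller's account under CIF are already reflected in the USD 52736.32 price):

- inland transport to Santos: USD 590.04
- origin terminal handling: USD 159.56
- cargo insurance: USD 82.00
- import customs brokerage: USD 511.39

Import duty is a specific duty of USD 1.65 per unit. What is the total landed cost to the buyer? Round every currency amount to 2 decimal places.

Total landed cost: USD 54095.81

CIF: the seller pays costs through ocean freight and marine insurance to the destination port.
Already in the invoice (seller's account under CIF): inland to port, origin terminal, insurance — exclude.
The CIF price already equals the CIF value: 52736.32
Import duty = 514 × 1.65 = 848.10
Buyer bears: brokerage 511.39 + duty 848.10 = 1359.49
Landed cost = invoice 52736.32 + 1359.49 = 54095.81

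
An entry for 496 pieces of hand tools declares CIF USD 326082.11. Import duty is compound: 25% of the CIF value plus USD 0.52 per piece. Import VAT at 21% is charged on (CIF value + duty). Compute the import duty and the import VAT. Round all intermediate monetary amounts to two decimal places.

Ad valorem component: 326082.11 × 25% = 81520.53
Specific component: 496 × 0.52 = 257.92
Import duty = 81520.53 + 257.92 = 81778.45
VAT base = CIF + duty = 326082.11 + 81778.45 = 407860.56
Import VAT = 407860.56 × 21% = 85650.72

Import duty: USD 81778.45; import VAT: USD 85650.72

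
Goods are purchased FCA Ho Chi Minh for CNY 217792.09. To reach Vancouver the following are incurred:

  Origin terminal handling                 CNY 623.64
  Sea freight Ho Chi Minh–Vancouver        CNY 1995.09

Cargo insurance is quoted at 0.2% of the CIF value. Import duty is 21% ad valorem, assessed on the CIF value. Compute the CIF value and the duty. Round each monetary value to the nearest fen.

CIF value: CNY 220852.53; import duty: CNY 46379.03

Let C be the CIF value. C = FCA price + pre-shipment costs + freight + 0.2% × C
C − 0.2% × C = 217792.09 + 623.64 + 1995.09
0.998 × C = 220410.82
C = 220410.82 / 0.998 = 220852.53
Insurance premium = 0.2% × 220852.53 = 441.71
Import duty = 220852.53 × 21% = 46379.03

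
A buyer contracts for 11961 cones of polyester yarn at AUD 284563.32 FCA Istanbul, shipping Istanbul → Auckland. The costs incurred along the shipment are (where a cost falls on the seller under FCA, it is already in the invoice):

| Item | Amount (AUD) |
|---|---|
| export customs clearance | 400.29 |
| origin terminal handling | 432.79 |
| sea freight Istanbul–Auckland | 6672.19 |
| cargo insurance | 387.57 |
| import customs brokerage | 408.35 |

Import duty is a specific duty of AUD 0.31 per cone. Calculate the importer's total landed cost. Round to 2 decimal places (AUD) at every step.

FCA: the seller delivers export-cleared goods to the carrier; the buyer bears costs from that point.
Already in the invoice (seller's account under FCA): export clearance — exclude.
CIF value = FCA price + origin terminal + freight + insurance = 284563.32 + 432.79 + 6672.19 + 387.57 = 292055.87
Import duty = 11961 × 0.31 = 3707.91
Buyer bears: origin terminal 432.79 + freight 6672.19 + insurance 387.57 + brokerage 408.35 + duty 3707.91 = 11608.81
Landed cost = invoice 284563.32 + 11608.81 = 296172.13

Total landed cost: AUD 296172.13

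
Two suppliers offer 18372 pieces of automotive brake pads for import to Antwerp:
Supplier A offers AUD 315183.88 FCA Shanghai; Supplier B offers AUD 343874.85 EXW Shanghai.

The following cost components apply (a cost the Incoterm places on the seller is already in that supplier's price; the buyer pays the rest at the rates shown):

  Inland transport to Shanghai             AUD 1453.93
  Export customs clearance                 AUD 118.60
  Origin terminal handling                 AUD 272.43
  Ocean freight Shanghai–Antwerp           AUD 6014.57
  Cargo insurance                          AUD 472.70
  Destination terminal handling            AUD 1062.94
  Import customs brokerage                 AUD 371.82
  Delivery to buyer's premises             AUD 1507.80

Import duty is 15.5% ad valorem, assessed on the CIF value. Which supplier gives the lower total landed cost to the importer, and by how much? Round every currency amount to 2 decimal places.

Supplier A (FCA):
CIF value = FCA price + origin terminal + freight + insurance = 315183.88 + 272.43 + 6014.57 + 472.70 = 321943.58
Import duty = 321943.58 × 15.5% = 49901.25
Buyer bears (A): 272.43 + 6014.57 + 472.70 + 1062.94 + 371.82 + 1507.80 = 9702.26
Landed cost (A) = invoice 315183.88 + 9702.26 + duty 49901.25 = 374787.39
Supplier B (EXW):
CIF value = EXW price + inland to port + export clearance + origin terminal + freight + insurance = 343874.85 + 1453.93 + 118.60 + 272.43 + 6014.57 + 472.70 = 352207.08
Import duty = 352207.08 × 15.5% = 54592.10
Buyer bears (B): 1453.93 + 118.60 + 272.43 + 6014.57 + 472.70 + 1062.94 + 371.82 + 1507.80 = 11274.79
Landed cost (B) = invoice 343874.85 + 11274.79 + duty 54592.10 = 409741.74
Difference = |374787.39 − 409741.74| = 34954.35

Supplier A is cheaper by AUD 34954.35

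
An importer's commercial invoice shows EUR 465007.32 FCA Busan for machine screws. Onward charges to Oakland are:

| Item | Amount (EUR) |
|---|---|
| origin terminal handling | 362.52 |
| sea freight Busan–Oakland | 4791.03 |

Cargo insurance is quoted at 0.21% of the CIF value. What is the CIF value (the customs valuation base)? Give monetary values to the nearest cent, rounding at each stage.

Let C be the CIF value. C = FCA price + pre-shipment costs + freight + 0.21% × C
C − 0.21% × C = 465007.32 + 362.52 + 4791.03
0.9979 × C = 470160.87
C = 470160.87 / 0.9979 = 471150.29
Insurance premium = 0.21% × 471150.29 = 989.42

CIF value: EUR 471150.29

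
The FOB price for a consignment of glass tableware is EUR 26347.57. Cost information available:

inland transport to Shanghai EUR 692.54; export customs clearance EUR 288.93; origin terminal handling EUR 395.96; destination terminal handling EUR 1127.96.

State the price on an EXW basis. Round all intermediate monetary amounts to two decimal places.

Not relevant to the conversion: destination terminal — on the buyer under both terms; not part of either seller's price.
From FOB to EXW, the seller no longer bears: inland to port, export clearance, origin terminal.
EXW price = 26347.57 − 692.54 − 288.93 − 395.96 = 24970.14

EXW price: EUR 24970.14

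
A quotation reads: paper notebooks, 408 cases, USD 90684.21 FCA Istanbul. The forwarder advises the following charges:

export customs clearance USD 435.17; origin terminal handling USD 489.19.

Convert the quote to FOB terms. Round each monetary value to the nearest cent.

Not relevant to the conversion: export clearance — on the seller under both FCA and FOB; already in the FCA price and stays in the FOB price.
From FCA to FOB, the seller additionally bears: origin terminal.
FOB price = 90684.21 + 489.19 = 91173.40

FOB price: USD 91173.40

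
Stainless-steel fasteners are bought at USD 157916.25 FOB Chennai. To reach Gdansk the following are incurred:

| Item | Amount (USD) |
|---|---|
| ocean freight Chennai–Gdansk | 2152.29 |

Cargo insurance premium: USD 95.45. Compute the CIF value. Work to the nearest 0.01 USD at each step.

CIF value: USD 160163.99

CIF = FOB price + freight + insurance
CIF = 157916.25 + 2152.29 + 95.45 = 160163.99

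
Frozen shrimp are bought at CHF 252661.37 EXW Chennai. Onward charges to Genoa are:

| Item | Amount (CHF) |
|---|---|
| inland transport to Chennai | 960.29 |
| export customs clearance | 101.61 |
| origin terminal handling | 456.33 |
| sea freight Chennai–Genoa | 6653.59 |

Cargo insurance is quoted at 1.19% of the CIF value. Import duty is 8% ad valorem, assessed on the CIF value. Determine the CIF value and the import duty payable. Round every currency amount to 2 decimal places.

Let C be the CIF value. C = EXW price + pre-shipment costs + freight + 1.19% × C
C − 1.19% × C = 252661.37 + 960.29 + 101.61 + 456.33 + 6653.59
0.9881 × C = 260833.19
C = 260833.19 / 0.9881 = 263974.49
Insurance premium = 1.19% × 263974.49 = 3141.30
Import duty = 263974.49 × 8% = 21117.96

CIF value: CHF 263974.49; import duty: CHF 21117.96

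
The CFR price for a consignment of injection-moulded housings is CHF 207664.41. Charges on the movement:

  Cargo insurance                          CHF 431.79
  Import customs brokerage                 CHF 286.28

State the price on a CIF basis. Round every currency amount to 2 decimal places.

CIF price: CHF 208096.20

Not relevant to the conversion: brokerage — on the buyer under both terms; not part of either seller's price.
From CFR to CIF, the seller additionally bears: insurance.
CIF price = 207664.41 + 431.79 = 208096.20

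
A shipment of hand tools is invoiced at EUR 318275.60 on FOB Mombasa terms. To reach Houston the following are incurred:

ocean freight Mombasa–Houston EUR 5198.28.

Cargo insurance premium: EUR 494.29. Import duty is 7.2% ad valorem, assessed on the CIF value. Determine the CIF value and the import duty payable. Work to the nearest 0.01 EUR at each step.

CIF value: EUR 323968.17; import duty: EUR 23325.71

CIF = FOB price + freight + insurance
CIF = 318275.60 + 5198.28 + 494.29 = 323968.17
Import duty = 323968.17 × 7.2% = 23325.71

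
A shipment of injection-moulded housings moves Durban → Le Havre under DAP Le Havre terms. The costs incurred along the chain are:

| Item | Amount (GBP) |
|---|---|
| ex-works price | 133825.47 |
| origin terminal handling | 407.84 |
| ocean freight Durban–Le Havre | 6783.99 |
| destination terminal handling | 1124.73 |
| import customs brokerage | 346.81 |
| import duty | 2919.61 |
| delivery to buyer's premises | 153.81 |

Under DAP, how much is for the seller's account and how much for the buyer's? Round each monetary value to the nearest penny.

DAP: the seller bears all costs to the named destination except import duty and clearance.
Seller's account: goods 133825.47 + origin terminal 407.84 + freight 6783.99 + destination terminal 1124.73 + delivery 153.81 = 142295.84
Buyer's account: brokerage 346.81 + duty 2919.61 = 3266.42

Seller: GBP 142295.84; buyer: GBP 3266.42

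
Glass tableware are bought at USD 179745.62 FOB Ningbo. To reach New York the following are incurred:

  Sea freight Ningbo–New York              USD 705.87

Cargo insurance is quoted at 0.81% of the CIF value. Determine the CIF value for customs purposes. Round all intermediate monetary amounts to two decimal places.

Let C be the CIF value. C = FOB price + freight + 0.81% × C
C − 0.81% × C = 179745.62 + 705.87
0.9919 × C = 180451.49
C = 180451.49 / 0.9919 = 181925.08
Insurance premium = 0.81% × 181925.08 = 1473.59

CIF value: USD 181925.08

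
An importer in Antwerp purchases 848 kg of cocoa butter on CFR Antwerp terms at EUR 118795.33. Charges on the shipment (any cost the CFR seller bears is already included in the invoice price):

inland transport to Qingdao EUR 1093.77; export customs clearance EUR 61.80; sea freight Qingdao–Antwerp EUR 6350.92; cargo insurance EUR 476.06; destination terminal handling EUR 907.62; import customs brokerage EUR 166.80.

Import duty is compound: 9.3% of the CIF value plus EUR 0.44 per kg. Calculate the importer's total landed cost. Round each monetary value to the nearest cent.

Total landed cost: EUR 131811.17

CFR: the seller pays costs through ocean freight to the destination port, but not insurance.
Already in the invoice (seller's account under CFR): inland to port, export clearance, freight — exclude.
CIF value = CFR price + insurance = 118795.33 + 476.06 = 119271.39
Ad valorem component: 119271.39 × 9.3% = 11092.24
Specific component: 848 × 0.44 = 373.12
Import duty = 11092.24 + 373.12 = 11465.36
Buyer bears: insurance 476.06 + destination terminal 907.62 + brokerage 166.80 + duty 11465.36 = 13015.84
Landed cost = invoice 118795.33 + 13015.84 = 131811.17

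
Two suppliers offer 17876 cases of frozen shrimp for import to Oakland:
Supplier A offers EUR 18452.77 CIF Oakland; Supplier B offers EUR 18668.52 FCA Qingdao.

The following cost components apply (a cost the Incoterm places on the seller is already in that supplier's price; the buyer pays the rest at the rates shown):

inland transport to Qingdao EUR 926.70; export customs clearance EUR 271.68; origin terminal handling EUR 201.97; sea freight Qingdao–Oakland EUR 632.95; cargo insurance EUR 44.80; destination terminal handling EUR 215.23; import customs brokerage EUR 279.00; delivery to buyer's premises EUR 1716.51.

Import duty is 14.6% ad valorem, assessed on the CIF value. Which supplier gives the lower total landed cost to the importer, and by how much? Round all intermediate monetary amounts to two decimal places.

Supplier A is cheaper by EUR 1255.41

Supplier A (CIF):
The CIF price already equals the CIF value: 18452.77
Import duty = 18452.77 × 14.6% = 2694.10
Buyer bears (A): 215.23 + 279.00 + 1716.51 = 2210.74
Landed cost (A) = invoice 18452.77 + 2210.74 + duty 2694.10 = 23357.61
Supplier B (FCA):
CIF value = FCA price + origin terminal + freight + insurance = 18668.52 + 201.97 + 632.95 + 44.80 = 19548.24
Import duty = 19548.24 × 14.6% = 2854.04
Buyer bears (B): 201.97 + 632.95 + 44.80 + 215.23 + 279.00 + 1716.51 = 3090.46
Landed cost (B) = invoice 18668.52 + 3090.46 + duty 2854.04 = 24613.02
Difference = |23357.61 − 24613.02| = 1255.41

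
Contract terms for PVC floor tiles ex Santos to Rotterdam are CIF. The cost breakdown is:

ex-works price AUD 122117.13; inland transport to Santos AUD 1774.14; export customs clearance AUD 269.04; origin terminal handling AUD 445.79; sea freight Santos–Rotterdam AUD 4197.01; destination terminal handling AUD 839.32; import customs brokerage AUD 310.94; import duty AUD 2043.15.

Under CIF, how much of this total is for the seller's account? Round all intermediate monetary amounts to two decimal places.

CIF: the seller pays costs through ocean freight and marine insurance to the destination port.
Seller's account: goods 122117.13 + inland to port 1774.14 + export clearance 269.04 + origin terminal 445.79 + freight 4197.01 = 128803.11
Buyer's account: destination terminal 839.32 + brokerage 310.94 + duty 2043.15 = 3193.41

Seller's account: AUD 128803.11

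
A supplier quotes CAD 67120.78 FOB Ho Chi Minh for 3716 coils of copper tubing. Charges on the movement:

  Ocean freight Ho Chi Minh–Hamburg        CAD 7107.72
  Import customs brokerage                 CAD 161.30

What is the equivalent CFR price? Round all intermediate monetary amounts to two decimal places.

CFR price: CAD 74228.50

Not relevant to the conversion: brokerage — on the buyer under both terms; not part of either seller's price.
From FOB to CFR, the seller additionally bears: freight.
CFR price = 67120.78 + 7107.72 = 74228.50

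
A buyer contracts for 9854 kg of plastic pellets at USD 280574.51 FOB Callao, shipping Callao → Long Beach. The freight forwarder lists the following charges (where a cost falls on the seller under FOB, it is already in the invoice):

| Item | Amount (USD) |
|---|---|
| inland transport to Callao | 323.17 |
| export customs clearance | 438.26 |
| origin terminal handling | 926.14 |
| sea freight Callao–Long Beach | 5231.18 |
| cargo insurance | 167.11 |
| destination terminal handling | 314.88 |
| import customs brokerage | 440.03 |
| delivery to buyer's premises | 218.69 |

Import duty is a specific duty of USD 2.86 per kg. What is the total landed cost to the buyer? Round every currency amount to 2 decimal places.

Total landed cost: USD 315128.84

FOB: the seller bears costs until goods are on board at the origin port; the buyer bears freight, insurance and all costs thereafter.
Already in the invoice (seller's account under FOB): inland to port, export clearance, origin terminal — exclude.
CIF value = FOB price + freight + insurance = 280574.51 + 5231.18 + 167.11 = 285972.80
Import duty = 9854 × 2.86 = 28182.44
Buyer bears: freight 5231.18 + insurance 167.11 + destination terminal 314.88 + brokerage 440.03 + delivery 218.69 + duty 28182.44 = 34554.33
Landed cost = invoice 280574.51 + 34554.33 = 315128.84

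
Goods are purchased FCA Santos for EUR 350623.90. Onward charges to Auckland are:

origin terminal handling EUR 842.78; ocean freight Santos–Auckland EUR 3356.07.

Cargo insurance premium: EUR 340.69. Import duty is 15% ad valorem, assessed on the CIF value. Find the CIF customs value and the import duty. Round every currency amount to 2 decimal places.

CIF value: EUR 355163.44; import duty: EUR 53274.52

CIF = FCA price + pre-shipment costs + freight + insurance
CIF = 350623.90 + 842.78 + 3356.07 + 340.69 = 355163.44
Import duty = 355163.44 × 15% = 53274.52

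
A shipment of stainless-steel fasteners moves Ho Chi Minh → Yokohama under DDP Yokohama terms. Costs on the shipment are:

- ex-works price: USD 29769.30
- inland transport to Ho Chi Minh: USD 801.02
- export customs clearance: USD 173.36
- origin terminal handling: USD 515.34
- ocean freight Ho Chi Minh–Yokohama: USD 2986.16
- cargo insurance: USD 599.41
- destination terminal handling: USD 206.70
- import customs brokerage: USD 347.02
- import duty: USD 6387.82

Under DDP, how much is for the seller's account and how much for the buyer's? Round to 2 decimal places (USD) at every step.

Seller: USD 41786.13; buyer: USD 0.00

DDP: the seller bears all costs including import duty.
Seller's account: goods 29769.30 + inland to port 801.02 + export clearance 173.36 + origin terminal 515.34 + freight 2986.16 + insurance 599.41 + destination terminal 206.70 + brokerage 347.02 + duty 6387.82 = 41786.13
Buyer's account: 0.00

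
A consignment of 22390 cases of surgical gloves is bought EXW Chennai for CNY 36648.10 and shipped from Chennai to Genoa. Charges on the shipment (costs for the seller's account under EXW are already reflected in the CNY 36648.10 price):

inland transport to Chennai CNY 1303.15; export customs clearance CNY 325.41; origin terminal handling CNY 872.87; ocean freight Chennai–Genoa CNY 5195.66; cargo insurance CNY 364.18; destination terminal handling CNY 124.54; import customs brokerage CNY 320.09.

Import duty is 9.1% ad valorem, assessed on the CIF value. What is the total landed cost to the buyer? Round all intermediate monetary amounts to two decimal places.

EXW: the seller makes goods available at their premises; the buyer bears all onward costs.
CIF value = EXW price + inland to port + export clearance + origin terminal + freight + insurance = 36648.10 + 1303.15 + 325.41 + 872.87 + 5195.66 + 364.18 = 44709.37
Import duty = 44709.37 × 9.1% = 4068.55
Buyer bears: inland to port 1303.15 + export clearance 325.41 + origin terminal 872.87 + freight 5195.66 + insurance 364.18 + destination terminal 124.54 + brokerage 320.09 + duty 4068.55 = 12574.45
Landed cost = invoice 36648.10 + 12574.45 = 49222.55

Total landed cost: CNY 49222.55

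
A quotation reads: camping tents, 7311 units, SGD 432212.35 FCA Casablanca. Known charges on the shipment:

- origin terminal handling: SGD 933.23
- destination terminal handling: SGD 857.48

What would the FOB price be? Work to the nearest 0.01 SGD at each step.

Not relevant to the conversion: destination terminal — on the buyer under both terms; not part of either seller's price.
From FCA to FOB, the seller additionally bears: origin terminal.
FOB price = 432212.35 + 933.23 = 433145.58

FOB price: SGD 433145.58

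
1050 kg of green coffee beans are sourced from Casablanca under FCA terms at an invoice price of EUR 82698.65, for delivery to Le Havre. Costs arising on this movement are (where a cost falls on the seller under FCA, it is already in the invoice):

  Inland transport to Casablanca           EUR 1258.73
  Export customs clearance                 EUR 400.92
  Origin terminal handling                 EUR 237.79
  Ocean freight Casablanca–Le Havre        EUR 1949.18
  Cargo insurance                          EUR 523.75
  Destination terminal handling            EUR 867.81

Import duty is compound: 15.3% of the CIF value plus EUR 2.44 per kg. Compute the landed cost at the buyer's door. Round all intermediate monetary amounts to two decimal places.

Total landed cost: EUR 101906.81

FCA: the seller delivers export-cleared goods to the carrier; the buyer bears costs from that point.
Already in the invoice (seller's account under FCA): inland to port, export clearance — exclude.
CIF value = FCA price + origin terminal + freight + insurance = 82698.65 + 237.79 + 1949.18 + 523.75 = 85409.37
Ad valorem component: 85409.37 × 15.3% = 13067.63
Specific component: 1050 × 2.44 = 2562.00
Import duty = 13067.63 + 2562.00 = 15629.63
Buyer bears: origin terminal 237.79 + freight 1949.18 + insurance 523.75 + destination terminal 867.81 + duty 15629.63 = 19208.16
Landed cost = invoice 82698.65 + 19208.16 = 101906.81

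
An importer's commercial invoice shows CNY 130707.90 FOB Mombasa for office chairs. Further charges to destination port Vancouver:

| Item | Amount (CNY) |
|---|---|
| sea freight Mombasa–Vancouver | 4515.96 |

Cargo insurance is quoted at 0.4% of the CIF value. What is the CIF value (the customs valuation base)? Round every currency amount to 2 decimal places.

Let C be the CIF value. C = FOB price + freight + 0.4% × C
C − 0.4% × C = 130707.90 + 4515.96
0.996 × C = 135223.86
C = 135223.86 / 0.996 = 135766.93
Insurance premium = 0.4% × 135766.93 = 543.07

CIF value: CNY 135766.93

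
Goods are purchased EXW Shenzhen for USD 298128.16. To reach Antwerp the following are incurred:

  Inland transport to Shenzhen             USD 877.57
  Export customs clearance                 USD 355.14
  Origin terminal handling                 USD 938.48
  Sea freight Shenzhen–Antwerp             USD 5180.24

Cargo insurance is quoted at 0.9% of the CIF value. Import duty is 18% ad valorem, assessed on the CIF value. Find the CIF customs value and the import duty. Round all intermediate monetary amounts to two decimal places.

Let C be the CIF value. C = EXW price + pre-shipment costs + freight + 0.9% × C
C − 0.9% × C = 298128.16 + 877.57 + 355.14 + 938.48 + 5180.24
0.991 × C = 305479.59
C = 305479.59 / 0.991 = 308253.87
Insurance premium = 0.9% × 308253.87 = 2774.28
Import duty = 308253.87 × 18% = 55485.70

CIF value: USD 308253.87; import duty: USD 55485.70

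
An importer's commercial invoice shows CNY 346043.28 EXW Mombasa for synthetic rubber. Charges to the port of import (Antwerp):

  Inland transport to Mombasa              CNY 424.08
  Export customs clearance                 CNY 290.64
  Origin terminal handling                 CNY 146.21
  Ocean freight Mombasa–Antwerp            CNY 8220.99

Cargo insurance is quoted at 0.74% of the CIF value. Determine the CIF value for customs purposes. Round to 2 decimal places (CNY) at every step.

Let C be the CIF value. C = EXW price + pre-shipment costs + freight + 0.74% × C
C − 0.74% × C = 346043.28 + 424.08 + 290.64 + 146.21 + 8220.99
0.9926 × C = 355125.20
C = 355125.20 / 0.9926 = 357772.72
Insurance premium = 0.74% × 357772.72 = 2647.52

CIF value: CNY 357772.72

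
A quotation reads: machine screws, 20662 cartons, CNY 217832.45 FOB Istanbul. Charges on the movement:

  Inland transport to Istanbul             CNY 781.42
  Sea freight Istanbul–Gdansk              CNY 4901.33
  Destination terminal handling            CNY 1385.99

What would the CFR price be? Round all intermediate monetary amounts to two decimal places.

CFR price: CNY 222733.78

Not relevant to the conversion: inland to port — on the seller under both FOB and CFR; already in the FOB price and stays in the CFR price. destination terminal — on the buyer under both terms; not part of either seller's price.
From FOB to CFR, the seller additionally bears: freight.
CFR price = 217832.45 + 4901.33 = 222733.78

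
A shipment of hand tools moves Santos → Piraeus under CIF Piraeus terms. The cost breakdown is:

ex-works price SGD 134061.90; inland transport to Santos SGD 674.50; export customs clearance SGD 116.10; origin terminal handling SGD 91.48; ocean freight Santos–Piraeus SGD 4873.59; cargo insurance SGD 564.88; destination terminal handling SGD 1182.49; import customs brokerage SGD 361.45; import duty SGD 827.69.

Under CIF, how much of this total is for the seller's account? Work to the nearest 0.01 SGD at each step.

Seller's account: SGD 140382.45

CIF: the seller pays costs through ocean freight and marine insurance to the destination port.
Seller's account: goods 134061.90 + inland to port 674.50 + export clearance 116.10 + origin terminal 91.48 + freight 4873.59 + insurance 564.88 = 140382.45
Buyer's account: destination terminal 1182.49 + brokerage 361.45 + duty 827.69 = 2371.63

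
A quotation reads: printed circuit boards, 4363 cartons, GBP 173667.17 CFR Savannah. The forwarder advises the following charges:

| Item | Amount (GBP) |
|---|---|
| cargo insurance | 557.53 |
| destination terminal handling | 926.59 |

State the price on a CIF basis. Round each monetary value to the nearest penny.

CIF price: GBP 174224.70

Not relevant to the conversion: destination terminal — on the buyer under both terms; not part of either seller's price.
From CFR to CIF, the seller additionally bears: insurance.
CIF price = 173667.17 + 557.53 = 174224.70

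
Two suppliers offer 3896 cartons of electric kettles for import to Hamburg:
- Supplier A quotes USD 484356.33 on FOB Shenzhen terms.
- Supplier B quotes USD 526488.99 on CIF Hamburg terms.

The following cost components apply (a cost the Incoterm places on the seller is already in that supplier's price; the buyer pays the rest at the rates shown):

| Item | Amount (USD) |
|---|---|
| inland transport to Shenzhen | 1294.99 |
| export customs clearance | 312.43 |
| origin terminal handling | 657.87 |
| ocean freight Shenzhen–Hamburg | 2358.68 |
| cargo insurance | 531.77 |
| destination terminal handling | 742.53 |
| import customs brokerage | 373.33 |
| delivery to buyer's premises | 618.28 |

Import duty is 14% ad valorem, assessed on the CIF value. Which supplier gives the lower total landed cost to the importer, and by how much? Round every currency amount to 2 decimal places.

Supplier A (FOB):
CIF value = FOB price + freight + insurance = 484356.33 + 2358.68 + 531.77 = 487246.78
Import duty = 487246.78 × 14% = 68214.55
Buyer bears (A): 2358.68 + 531.77 + 742.53 + 373.33 + 618.28 = 4624.59
Landed cost (A) = invoice 484356.33 + 4624.59 + duty 68214.55 = 557195.47
Supplier B (CIF):
The CIF price already equals the CIF value: 526488.99
Import duty = 526488.99 × 14% = 73708.46
Buyer bears (B): 742.53 + 373.33 + 618.28 = 1734.14
Landed cost (B) = invoice 526488.99 + 1734.14 + duty 73708.46 = 601931.59
Difference = |557195.47 − 601931.59| = 44736.12

Supplier A is cheaper by USD 44736.12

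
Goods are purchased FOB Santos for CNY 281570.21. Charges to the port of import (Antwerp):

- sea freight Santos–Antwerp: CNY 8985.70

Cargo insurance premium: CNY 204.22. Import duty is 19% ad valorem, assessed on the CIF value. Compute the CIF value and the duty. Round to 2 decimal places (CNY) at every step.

CIF = FOB price + freight + insurance
CIF = 281570.21 + 8985.70 + 204.22 = 290760.13
Import duty = 290760.13 × 19% = 55244.42

CIF value: CNY 290760.13; import duty: CNY 55244.42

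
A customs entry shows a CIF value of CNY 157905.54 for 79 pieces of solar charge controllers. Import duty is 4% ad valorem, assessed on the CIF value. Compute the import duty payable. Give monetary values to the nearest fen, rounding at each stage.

Import duty: CNY 6316.22

Import duty = 157905.54 × 4% = 6316.22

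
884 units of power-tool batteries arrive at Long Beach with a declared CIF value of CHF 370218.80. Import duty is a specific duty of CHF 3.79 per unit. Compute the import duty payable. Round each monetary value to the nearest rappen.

Import duty = 884 × 3.79 = 3350.36

Import duty: CHF 3350.36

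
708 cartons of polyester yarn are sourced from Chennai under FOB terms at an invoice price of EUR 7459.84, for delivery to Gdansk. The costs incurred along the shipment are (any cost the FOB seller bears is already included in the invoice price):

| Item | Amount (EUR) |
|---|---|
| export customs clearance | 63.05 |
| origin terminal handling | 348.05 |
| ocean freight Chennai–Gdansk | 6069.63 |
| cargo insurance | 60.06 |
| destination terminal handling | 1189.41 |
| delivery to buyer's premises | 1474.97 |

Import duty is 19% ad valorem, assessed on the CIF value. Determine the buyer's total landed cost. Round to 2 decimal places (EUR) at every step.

FOB: the seller bears costs until goods are on board at the origin port; the buyer bears freight, insurance and all costs thereafter.
Already in the invoice (seller's account under FOB): export clearance, origin terminal — exclude.
CIF value = FOB price + freight + insurance = 7459.84 + 6069.63 + 60.06 = 13589.53
Import duty = 13589.53 × 19% = 2582.01
Buyer bears: freight 6069.63 + insurance 60.06 + destination terminal 1189.41 + delivery 1474.97 + duty 2582.01 = 11376.08
Landed cost = invoice 7459.84 + 11376.08 = 18835.92

Total landed cost: EUR 18835.92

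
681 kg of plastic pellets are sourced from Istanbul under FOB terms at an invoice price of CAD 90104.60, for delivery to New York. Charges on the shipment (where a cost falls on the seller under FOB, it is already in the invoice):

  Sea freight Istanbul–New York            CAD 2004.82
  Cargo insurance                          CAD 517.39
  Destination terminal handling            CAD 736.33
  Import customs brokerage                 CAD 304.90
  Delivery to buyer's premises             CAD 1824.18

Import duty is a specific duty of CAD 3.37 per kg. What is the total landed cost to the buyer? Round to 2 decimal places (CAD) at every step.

FOB: the seller bears costs until goods are on board at the origin port; the buyer bears freight, insurance and all costs thereafter.
CIF value = FOB price + freight + insurance = 90104.60 + 2004.82 + 517.39 = 92626.81
Import duty = 681 × 3.37 = 2294.97
Buyer bears: freight 2004.82 + insurance 517.39 + destination terminal 736.33 + brokerage 304.90 + delivery 1824.18 + duty 2294.97 = 7682.59
Landed cost = invoice 90104.60 + 7682.59 = 97787.19

Total landed cost: CAD 97787.19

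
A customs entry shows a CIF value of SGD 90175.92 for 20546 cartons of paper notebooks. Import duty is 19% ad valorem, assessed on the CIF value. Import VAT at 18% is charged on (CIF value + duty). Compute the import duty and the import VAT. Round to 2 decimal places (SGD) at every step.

Import duty = 90175.92 × 19% = 17133.42
VAT base = CIF + duty = 90175.92 + 17133.42 = 107309.34
Import VAT = 107309.34 × 18% = 19315.68

Import duty: SGD 17133.42; import VAT: SGD 19315.68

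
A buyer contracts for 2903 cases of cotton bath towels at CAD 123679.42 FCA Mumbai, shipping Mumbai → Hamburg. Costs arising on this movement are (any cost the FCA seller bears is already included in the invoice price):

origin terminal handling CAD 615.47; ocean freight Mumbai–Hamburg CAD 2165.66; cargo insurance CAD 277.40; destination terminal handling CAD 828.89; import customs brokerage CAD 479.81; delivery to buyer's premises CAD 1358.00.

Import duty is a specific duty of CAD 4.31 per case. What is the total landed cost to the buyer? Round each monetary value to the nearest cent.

Total landed cost: CAD 141916.58

FCA: the seller delivers export-cleared goods to the carrier; the buyer bears costs from that point.
CIF value = FCA price + origin terminal + freight + insurance = 123679.42 + 615.47 + 2165.66 + 277.40 = 126737.95
Import duty = 2903 × 4.31 = 12511.93
Buyer bears: origin terminal 615.47 + freight 2165.66 + insurance 277.40 + destination terminal 828.89 + brokerage 479.81 + delivery 1358.00 + duty 12511.93 = 18237.16
Landed cost = invoice 123679.42 + 18237.16 = 141916.58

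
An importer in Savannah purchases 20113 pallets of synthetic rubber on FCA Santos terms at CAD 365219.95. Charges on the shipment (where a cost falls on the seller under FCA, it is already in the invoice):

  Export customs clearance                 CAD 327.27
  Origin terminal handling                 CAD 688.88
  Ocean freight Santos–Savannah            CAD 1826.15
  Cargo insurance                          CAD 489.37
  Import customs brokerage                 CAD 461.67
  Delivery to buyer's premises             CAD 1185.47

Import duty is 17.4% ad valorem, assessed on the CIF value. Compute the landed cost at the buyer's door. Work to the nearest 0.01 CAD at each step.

FCA: the seller delivers export-cleared goods to the carrier; the buyer bears costs from that point.
Already in the invoice (seller's account under FCA): export clearance — exclude.
CIF value = FCA price + origin terminal + freight + insurance = 365219.95 + 688.88 + 1826.15 + 489.37 = 368224.35
Import duty = 368224.35 × 17.4% = 64071.04
Buyer bears: origin terminal 688.88 + freight 1826.15 + insurance 489.37 + brokerage 461.67 + delivery 1185.47 + duty 64071.04 = 68722.58
Landed cost = invoice 365219.95 + 68722.58 = 433942.53

Total landed cost: CAD 433942.53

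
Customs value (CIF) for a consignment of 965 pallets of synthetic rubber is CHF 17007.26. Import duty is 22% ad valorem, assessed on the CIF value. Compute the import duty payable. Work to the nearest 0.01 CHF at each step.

Import duty = 17007.26 × 22% = 3741.60

Import duty: CHF 3741.60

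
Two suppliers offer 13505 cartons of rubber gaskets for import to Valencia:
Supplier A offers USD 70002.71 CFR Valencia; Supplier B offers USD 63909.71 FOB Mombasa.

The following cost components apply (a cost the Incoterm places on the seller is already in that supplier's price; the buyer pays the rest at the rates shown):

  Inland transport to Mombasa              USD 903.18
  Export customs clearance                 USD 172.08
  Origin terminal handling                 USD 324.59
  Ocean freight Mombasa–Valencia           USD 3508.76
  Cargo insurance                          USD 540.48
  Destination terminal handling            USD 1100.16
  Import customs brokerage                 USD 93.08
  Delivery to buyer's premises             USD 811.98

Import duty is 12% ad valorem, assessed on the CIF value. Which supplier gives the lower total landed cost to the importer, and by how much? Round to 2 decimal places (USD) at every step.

Supplier A (CFR):
CIF value = CFR price + insurance = 70002.71 + 540.48 = 70543.19
Import duty = 70543.19 × 12% = 8465.18
Buyer bears (A): 540.48 + 1100.16 + 93.08 + 811.98 = 2545.70
Landed cost (A) = invoice 70002.71 + 2545.70 + duty 8465.18 = 81013.59
Supplier B (FOB):
CIF value = FOB price + freight + insurance = 63909.71 + 3508.76 + 540.48 = 67958.95
Import duty = 67958.95 × 12% = 8155.07
Buyer bears (B): 3508.76 + 540.48 + 1100.16 + 93.08 + 811.98 = 6054.46
Landed cost (B) = invoice 63909.71 + 6054.46 + duty 8155.07 = 78119.24
Difference = |81013.59 − 78119.24| = 2894.35

Supplier B is cheaper by USD 2894.35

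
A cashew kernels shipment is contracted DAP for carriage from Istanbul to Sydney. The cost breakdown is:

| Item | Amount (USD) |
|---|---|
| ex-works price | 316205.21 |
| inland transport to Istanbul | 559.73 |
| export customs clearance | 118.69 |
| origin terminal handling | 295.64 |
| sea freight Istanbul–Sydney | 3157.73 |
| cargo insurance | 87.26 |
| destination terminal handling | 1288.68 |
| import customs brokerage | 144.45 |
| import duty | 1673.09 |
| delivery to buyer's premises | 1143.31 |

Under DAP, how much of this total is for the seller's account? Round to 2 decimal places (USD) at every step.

DAP: the seller bears all costs to the named destination except import duty and clearance.
Seller's account: goods 316205.21 + inland to port 559.73 + export clearance 118.69 + origin terminal 295.64 + freight 3157.73 + insurance 87.26 + destination terminal 1288.68 + delivery 1143.31 = 322856.25
Buyer's account: brokerage 144.45 + duty 1673.09 = 1817.54

Seller's account: USD 322856.25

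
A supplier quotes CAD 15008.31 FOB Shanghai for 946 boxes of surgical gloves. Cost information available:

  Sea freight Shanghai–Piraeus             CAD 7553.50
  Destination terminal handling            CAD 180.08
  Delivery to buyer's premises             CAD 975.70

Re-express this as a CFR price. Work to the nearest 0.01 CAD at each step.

CFR price: CAD 22561.81

Not relevant to the conversion: destination terminal, delivery — on the buyer under both terms; not part of either seller's price.
From FOB to CFR, the seller additionally bears: freight.
CFR price = 15008.31 + 7553.50 = 22561.81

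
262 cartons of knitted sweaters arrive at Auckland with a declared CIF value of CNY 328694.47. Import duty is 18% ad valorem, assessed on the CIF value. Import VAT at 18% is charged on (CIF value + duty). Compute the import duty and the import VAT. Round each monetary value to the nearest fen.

Import duty: CNY 59165.00; import VAT: CNY 69814.70

Import duty = 328694.47 × 18% = 59165.00
VAT base = CIF + duty = 328694.47 + 59165.00 = 387859.47
Import VAT = 387859.47 × 18% = 69814.70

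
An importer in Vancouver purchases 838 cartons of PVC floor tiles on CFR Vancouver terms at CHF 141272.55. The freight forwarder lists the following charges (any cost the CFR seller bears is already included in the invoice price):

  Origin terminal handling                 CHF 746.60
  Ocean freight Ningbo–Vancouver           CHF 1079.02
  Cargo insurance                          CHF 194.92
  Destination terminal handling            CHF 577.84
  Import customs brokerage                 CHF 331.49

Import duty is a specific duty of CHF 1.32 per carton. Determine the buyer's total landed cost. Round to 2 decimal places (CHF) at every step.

Total landed cost: CHF 143482.96

CFR: the seller pays costs through ocean freight to the destination port, but not insurance.
Already in the invoice (seller's account under CFR): origin terminal, freight — exclude.
CIF value = CFR price + insurance = 141272.55 + 194.92 = 141467.47
Import duty = 838 × 1.32 = 1106.16
Buyer bears: insurance 194.92 + destination terminal 577.84 + brokerage 331.49 + duty 1106.16 = 2210.41
Landed cost = invoice 141272.55 + 2210.41 = 143482.96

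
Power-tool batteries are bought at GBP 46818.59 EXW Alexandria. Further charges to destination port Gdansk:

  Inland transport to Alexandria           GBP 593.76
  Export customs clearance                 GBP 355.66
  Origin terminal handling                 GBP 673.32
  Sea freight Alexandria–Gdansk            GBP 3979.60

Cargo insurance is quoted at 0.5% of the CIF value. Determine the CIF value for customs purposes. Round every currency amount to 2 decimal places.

CIF value: GBP 52684.35

Let C be the CIF value. C = EXW price + pre-shipment costs + freight + 0.5% × C
C − 0.5% × C = 46818.59 + 593.76 + 355.66 + 673.32 + 3979.60
0.995 × C = 52420.93
C = 52420.93 / 0.995 = 52684.35
Insurance premium = 0.5% × 52684.35 = 263.42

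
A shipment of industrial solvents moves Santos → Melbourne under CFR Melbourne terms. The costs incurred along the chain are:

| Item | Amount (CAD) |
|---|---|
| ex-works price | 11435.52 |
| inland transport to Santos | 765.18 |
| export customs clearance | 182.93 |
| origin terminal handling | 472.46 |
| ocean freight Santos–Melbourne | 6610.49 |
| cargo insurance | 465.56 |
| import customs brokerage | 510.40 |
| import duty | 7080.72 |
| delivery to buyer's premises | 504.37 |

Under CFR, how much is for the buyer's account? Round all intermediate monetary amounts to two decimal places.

CFR: the seller pays costs through ocean freight to the destination port, but not insurance.
Seller's account: goods 11435.52 + inland to port 765.18 + export clearance 182.93 + origin terminal 472.46 + freight 6610.49 = 19466.58
Buyer's account: insurance 465.56 + brokerage 510.40 + duty 7080.72 + delivery 504.37 = 8561.05

Buyer's account: CAD 8561.05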